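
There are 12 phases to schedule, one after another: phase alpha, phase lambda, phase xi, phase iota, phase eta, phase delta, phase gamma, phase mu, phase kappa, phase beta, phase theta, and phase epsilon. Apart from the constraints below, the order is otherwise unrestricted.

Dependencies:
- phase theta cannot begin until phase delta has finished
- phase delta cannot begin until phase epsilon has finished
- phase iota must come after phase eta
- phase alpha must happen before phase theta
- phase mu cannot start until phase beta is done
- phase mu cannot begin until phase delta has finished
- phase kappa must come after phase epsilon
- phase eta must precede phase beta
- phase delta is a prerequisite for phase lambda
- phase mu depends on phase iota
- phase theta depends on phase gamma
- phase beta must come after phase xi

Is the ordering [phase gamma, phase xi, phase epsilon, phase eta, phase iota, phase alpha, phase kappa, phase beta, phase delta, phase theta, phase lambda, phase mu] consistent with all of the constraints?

Checking each listed constraint against this order: for instance, phase gamma is in position 1 and phase theta in position 10, so that constraint holds — and the remaining constraints check out the same way.

Yes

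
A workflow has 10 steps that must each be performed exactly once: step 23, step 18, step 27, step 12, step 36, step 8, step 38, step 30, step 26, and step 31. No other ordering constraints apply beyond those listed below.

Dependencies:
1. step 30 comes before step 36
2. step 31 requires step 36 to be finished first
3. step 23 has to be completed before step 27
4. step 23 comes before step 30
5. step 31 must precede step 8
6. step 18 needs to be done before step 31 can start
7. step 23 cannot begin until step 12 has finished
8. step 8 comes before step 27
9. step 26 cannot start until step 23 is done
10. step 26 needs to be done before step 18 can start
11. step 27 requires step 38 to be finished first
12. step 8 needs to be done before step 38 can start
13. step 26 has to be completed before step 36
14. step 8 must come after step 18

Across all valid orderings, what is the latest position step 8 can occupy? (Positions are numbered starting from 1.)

8

The steps that are forced after step 8, directly or by a chain of constraints, are step 27, step 38. That's 2 steps.
So at least 2 steps follow step 8, putting step 8 no later than position 8. That position is achievable by scheduling everything else first.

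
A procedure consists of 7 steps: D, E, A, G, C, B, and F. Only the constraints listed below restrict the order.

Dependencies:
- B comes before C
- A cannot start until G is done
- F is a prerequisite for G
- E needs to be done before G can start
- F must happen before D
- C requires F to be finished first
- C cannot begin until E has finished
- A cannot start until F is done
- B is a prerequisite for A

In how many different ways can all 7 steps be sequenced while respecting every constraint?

112

3 steps have no prerequisites (E, B, F), so any of them could come first.
Systematically extending each partial ordering one step at a time and counting, there are 112 complete orderings.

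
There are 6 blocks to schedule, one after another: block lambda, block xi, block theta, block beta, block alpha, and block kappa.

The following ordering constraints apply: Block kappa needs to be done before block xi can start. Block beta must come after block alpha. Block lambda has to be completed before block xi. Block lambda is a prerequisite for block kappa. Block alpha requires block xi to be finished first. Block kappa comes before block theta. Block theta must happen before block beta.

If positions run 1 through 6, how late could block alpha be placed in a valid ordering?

Following the constraints forward from block alpha, its only required successor is block beta.
With 1 mandatory successor out of 6 blocks total, the latest slot for block alpha is 6−1 = 5, and it's reachable by doing all non-successors before block alpha.

5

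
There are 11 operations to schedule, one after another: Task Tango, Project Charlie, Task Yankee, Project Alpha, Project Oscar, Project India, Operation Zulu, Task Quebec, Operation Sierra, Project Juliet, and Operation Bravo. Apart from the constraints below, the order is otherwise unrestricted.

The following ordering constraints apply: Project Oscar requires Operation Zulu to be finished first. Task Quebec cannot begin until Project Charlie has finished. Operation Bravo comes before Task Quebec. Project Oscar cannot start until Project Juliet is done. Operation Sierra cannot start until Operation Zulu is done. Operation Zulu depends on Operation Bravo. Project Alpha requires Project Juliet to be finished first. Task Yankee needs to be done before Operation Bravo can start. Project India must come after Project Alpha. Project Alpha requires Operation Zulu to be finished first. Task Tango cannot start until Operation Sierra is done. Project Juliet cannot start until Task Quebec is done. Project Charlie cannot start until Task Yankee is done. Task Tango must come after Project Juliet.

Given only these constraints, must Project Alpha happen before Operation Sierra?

No chain of constraints connects Project Alpha to Operation Sierra in either direction.
There exist valid orderings with Operation Sierra before Project Alpha, so Project Alpha is not required to come first.

No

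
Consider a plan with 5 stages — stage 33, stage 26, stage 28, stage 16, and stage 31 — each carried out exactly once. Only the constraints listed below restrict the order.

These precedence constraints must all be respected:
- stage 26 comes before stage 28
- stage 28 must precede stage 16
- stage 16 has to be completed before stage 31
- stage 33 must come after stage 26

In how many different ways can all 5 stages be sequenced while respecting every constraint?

4

Only stage 26 has no prerequisites, so it must go first.
Enumerating by repeatedly choosing an available stage (one whose prerequisites are all placed) gives 4 distinct complete orderings.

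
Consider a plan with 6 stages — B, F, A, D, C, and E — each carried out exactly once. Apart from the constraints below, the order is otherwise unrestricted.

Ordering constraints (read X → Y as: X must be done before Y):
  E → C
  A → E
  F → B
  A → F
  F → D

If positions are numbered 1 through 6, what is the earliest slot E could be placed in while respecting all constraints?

The only stage forced before E (directly or transitively) is A.
So at minimum 1 stage comes before E, putting E no earlier than position 2. That position is achievable by scheduling exactly that predecessor first.

2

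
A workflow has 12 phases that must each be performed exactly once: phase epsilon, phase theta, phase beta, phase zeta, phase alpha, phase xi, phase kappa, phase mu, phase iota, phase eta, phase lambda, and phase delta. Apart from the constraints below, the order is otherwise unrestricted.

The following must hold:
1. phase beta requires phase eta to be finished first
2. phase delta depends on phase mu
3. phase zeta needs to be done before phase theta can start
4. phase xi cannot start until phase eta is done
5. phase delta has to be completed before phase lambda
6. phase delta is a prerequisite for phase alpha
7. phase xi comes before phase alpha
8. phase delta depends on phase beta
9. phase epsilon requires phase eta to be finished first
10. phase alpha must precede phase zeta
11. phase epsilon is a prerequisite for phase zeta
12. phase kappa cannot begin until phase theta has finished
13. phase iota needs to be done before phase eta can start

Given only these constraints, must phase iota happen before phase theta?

Yes

Tracing the constraints gives a chain: phase iota → phase eta → phase epsilon → phase zeta → phase theta.
So phase iota must precede phase theta in any valid ordering.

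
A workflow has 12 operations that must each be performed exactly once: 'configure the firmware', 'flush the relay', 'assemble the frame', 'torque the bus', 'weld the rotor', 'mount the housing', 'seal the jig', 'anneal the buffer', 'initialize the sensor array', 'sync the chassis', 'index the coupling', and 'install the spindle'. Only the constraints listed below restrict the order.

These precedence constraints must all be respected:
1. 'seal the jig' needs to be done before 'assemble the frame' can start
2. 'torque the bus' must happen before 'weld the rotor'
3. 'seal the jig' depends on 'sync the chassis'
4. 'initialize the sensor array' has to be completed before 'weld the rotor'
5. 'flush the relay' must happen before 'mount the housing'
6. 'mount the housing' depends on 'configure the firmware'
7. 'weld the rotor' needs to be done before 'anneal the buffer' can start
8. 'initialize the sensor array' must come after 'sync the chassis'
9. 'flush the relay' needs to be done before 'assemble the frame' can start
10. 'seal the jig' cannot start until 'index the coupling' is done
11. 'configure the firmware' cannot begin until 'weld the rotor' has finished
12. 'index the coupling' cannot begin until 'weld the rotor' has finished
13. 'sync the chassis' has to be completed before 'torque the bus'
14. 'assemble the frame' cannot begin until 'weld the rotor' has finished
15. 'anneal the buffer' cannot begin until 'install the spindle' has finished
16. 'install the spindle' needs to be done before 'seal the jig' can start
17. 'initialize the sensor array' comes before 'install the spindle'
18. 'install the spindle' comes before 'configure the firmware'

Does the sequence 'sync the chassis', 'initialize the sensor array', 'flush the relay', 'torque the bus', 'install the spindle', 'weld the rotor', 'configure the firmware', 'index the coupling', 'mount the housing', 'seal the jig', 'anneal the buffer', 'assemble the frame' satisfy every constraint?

Checking each listed constraint against this order: for instance, 'flush the relay' is in position 3 and 'assemble the frame' in position 12, so that constraint holds — and the remaining constraints check out the same way.

Yes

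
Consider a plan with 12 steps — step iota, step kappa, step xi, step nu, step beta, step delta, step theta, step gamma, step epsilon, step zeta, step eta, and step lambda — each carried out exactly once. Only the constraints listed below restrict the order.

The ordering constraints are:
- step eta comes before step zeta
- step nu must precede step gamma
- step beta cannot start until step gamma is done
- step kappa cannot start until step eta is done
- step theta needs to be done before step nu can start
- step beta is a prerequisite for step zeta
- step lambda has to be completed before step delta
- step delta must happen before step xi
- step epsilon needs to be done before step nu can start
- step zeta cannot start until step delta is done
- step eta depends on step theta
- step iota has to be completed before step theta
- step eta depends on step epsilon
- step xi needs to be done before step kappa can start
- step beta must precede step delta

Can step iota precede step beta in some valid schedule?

Yes

Every valid ordering already has step iota before step beta (the constraints require it), so in particular at least one does.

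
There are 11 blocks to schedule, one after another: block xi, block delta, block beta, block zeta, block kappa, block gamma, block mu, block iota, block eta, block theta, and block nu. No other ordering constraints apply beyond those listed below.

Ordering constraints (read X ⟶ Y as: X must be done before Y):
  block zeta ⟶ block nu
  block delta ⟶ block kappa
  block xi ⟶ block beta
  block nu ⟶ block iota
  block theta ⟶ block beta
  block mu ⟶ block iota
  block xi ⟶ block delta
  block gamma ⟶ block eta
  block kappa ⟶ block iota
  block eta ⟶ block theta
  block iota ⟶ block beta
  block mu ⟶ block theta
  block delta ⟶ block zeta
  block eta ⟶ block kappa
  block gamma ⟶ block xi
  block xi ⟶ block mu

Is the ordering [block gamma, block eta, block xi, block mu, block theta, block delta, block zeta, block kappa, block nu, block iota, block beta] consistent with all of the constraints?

Yes

Going through the constraints one by one, each required predecessor appears earlier in the sequence than its dependent — e.g. block xi (position 3) is before block beta (position 11), as required.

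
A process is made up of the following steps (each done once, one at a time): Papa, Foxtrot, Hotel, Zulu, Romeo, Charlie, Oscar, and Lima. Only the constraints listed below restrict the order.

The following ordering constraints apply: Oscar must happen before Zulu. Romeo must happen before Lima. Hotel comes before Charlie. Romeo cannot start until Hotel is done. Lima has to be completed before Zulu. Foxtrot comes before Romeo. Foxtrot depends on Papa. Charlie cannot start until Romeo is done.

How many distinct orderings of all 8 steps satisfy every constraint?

60

The steps with no prerequisites are Papa, Hotel, Oscar; any of them can be placed first.
Enumerating by repeatedly choosing an available step (one whose prerequisites are all placed) gives 60 distinct complete orderings.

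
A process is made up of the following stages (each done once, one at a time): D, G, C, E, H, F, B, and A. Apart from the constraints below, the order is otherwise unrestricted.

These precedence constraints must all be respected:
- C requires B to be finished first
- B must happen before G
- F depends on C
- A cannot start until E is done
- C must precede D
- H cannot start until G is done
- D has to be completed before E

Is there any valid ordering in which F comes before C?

No

Following C → F, C must precede F in every valid ordering.
Hence F can never be scheduled before C.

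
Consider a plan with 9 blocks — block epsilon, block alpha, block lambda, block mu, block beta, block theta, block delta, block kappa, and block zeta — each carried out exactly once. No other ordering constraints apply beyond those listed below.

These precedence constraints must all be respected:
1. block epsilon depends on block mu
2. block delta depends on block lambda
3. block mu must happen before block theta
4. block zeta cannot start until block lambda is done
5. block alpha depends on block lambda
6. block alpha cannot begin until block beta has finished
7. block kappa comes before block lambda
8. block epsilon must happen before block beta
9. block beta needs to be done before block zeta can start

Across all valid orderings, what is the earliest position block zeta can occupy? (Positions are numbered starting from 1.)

6

Working backwards through the constraints from block zeta, its full set of required predecessors is block epsilon, block lambda, block mu, block beta, block kappa — 5 of them.
So at minimum 5 blocks come before block zeta, putting block zeta no earlier than position 6. That position is achievable by scheduling exactly those predecessors first.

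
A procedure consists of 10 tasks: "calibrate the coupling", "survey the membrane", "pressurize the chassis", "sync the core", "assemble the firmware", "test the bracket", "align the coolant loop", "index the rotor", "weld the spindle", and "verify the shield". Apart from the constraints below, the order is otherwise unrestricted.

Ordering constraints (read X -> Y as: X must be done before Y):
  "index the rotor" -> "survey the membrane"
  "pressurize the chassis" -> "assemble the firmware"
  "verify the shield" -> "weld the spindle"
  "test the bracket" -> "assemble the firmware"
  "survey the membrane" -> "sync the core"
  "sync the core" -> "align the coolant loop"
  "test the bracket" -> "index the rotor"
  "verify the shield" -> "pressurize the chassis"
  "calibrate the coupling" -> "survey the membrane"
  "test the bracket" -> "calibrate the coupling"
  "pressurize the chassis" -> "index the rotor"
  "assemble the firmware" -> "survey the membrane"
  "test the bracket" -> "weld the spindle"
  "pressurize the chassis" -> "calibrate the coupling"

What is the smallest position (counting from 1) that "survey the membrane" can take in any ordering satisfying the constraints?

7

Every task that must precede "survey the membrane" has to come before it. Tracing all chains that end at "survey the membrane", those tasks are: "calibrate the coupling", "pressurize the chassis", "assemble the firmware", "test the bracket", "index the rotor", "verify the shield" — 6 in total.
So at minimum 6 tasks come before "survey the membrane", putting "survey the membrane" no earlier than position 7. That position is achievable by scheduling exactly those predecessors first.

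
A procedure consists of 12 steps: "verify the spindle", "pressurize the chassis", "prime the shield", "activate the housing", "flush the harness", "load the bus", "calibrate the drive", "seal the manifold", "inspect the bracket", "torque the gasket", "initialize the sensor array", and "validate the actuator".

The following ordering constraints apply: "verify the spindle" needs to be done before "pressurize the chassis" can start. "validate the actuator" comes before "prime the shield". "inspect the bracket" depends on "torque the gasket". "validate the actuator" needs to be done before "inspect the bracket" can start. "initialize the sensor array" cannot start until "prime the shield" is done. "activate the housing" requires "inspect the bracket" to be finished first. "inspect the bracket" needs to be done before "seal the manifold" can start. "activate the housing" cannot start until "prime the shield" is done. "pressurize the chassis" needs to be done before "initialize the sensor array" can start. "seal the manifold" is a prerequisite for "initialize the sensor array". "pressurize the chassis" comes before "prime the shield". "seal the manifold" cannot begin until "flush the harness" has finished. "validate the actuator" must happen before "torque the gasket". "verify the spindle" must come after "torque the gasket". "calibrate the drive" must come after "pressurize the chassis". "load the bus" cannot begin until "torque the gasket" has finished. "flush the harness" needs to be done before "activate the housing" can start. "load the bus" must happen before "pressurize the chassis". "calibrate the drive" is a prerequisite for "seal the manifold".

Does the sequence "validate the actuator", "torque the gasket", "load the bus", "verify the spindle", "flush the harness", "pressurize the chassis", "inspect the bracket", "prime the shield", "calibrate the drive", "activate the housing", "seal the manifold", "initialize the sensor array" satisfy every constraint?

Yes

Going through the constraints one by one, each required predecessor appears earlier in the sequence than its dependent — e.g. "validate the actuator" (position 1) is before "prime the shield" (position 8), as required.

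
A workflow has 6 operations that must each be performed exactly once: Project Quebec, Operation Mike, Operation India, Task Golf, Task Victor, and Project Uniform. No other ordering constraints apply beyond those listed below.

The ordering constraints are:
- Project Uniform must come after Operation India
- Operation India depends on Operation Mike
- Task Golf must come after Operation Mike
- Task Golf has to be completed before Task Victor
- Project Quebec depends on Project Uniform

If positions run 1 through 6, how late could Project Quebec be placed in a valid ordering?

6

Nothing depends on Project Quebec, so it can be the final operation, position 6.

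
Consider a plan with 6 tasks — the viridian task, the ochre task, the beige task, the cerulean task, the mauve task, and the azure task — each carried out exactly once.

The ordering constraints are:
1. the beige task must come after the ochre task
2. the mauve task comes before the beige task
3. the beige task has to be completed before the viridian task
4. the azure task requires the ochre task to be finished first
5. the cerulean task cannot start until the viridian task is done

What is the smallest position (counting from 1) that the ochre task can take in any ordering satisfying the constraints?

No constraint forces any other task before the ochre task, so it can be placed first.

1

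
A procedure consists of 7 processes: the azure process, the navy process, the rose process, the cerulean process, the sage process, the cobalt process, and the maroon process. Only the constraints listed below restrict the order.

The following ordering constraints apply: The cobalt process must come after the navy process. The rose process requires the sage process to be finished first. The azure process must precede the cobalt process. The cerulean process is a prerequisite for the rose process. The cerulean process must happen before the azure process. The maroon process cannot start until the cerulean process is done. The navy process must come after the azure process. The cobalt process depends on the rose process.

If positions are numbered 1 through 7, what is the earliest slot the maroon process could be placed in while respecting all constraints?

Working backwards through the constraints from the maroon process, its only required predecessor is the cerulean process.
So at minimum 1 process comes before the maroon process, putting the maroon process no earlier than position 2. That position is achievable by scheduling exactly that predecessor first.

2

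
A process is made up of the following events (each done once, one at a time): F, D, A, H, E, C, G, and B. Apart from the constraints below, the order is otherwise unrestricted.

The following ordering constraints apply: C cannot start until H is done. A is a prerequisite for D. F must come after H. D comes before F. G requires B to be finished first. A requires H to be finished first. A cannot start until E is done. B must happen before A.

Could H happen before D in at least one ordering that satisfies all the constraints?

Every valid ordering already has H before D (the constraints require it), so in particular at least one does.

Yes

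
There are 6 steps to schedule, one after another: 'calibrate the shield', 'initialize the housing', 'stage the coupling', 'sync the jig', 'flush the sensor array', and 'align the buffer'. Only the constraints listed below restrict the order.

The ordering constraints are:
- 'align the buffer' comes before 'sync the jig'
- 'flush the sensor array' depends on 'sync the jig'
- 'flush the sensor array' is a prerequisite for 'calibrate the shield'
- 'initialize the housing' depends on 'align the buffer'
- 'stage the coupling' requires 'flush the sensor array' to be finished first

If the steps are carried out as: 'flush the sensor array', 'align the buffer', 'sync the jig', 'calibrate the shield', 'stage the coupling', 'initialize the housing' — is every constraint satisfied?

The sequence places 'flush the sensor array' ahead of 'sync the jig'.
Since 'sync the jig' is required before 'flush the sensor array', the ordering is invalid.

No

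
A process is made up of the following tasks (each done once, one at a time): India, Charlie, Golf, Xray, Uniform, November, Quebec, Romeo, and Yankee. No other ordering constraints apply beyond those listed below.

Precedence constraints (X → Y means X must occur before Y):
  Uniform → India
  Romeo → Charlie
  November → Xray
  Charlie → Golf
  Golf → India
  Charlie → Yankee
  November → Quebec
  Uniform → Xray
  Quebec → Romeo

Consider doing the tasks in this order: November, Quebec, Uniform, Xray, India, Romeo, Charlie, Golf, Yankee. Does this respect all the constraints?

Here Golf comes after India.
Since Golf is required before India, the ordering is invalid.

No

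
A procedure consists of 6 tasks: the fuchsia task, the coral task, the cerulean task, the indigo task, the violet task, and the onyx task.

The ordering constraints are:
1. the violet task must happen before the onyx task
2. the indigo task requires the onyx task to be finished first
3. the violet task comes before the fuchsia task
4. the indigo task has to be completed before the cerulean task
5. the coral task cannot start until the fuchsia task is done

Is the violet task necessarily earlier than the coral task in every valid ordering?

Yes

Chaining the stated constraints: the violet task → the fuchsia task → the coral task.
That forces the violet task before the coral task in every valid schedule.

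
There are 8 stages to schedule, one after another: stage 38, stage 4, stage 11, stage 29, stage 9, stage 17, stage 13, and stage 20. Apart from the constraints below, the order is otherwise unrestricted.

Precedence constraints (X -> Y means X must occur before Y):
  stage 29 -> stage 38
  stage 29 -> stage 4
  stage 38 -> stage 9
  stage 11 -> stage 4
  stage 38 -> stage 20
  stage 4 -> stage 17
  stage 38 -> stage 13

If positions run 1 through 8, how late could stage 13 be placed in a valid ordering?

8

Stage 13 has no required successors, so nothing stops it from going last (position 8).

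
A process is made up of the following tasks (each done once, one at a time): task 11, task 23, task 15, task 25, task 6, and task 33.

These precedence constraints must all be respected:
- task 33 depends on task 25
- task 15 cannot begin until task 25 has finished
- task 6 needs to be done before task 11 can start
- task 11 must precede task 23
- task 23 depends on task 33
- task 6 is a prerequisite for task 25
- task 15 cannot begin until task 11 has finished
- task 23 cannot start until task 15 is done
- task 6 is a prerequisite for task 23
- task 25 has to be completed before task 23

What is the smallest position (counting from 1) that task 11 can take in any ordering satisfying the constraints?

Working backwards through the constraints from task 11, its only required predecessor is task 6.
So at minimum 1 task comes before task 11, putting task 11 no earlier than position 2. That position is achievable by scheduling exactly that predecessor first.

2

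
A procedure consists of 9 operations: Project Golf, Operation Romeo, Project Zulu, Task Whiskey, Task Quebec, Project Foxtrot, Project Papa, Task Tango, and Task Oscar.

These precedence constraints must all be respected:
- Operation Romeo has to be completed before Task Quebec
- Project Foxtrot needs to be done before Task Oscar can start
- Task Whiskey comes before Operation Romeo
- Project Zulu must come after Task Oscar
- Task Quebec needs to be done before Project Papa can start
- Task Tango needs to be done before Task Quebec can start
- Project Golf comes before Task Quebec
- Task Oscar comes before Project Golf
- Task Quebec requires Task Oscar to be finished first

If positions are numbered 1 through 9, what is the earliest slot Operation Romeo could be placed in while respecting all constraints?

Working backwards through the constraints from Operation Romeo, its only required predecessor is Task Whiskey.
With 1 mandatory predecessor, the earliest Operation Romeo can sit is position 1+1 = 2, and placing just that one first achieves it.

2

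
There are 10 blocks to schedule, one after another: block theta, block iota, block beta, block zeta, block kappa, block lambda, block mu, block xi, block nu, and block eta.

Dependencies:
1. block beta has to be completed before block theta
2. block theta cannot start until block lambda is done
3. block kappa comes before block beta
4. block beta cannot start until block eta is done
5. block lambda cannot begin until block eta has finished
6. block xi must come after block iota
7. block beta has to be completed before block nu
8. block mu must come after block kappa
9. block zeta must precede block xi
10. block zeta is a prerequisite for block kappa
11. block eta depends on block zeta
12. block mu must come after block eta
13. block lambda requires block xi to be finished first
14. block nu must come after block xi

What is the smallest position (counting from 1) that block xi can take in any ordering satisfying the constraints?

3

Working backwards through the constraints from block xi, its full set of required predecessors is block iota, block zeta — 2 of them.
With 2 mandatory predecessors, the earliest block xi can sit is position 2+1 = 3, and placing just those 2 first achieves it.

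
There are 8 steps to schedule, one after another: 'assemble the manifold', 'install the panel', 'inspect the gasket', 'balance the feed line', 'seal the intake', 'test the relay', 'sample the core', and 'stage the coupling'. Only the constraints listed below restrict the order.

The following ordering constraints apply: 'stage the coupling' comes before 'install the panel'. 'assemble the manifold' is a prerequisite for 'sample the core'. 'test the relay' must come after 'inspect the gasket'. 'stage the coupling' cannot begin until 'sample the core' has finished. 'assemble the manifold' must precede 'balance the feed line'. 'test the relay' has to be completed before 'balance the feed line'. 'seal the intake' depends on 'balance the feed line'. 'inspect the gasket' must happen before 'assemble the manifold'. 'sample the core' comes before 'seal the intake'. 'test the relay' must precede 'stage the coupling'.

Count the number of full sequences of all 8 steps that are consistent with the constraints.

24

'inspect the gasket' is the only step with nothing required before it, so every ordering starts there.
Counting all ways to extend the partial order to a total order gives 24.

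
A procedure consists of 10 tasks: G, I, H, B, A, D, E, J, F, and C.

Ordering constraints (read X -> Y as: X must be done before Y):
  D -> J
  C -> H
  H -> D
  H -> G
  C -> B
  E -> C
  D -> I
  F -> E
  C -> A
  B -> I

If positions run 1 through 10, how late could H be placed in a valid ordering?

6

The tasks that are forced after H, directly or by a chain of constraints, are G, I, D, J. That's 4 tasks.
With 4 mandatory successors out of 10 tasks total, the latest slot for H is 10−4 = 6, and it's reachable by doing all non-successors before H.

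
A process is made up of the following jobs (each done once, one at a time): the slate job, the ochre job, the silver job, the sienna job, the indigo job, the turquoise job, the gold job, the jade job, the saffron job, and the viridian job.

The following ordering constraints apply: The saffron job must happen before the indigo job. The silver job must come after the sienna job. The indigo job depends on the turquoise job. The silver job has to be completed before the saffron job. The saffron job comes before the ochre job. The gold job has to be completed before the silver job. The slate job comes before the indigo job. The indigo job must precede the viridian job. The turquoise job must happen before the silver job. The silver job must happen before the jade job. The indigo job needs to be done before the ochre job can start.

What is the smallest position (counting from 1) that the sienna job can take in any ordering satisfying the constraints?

Nothing is required before the sienna job; it can be the very first job.

1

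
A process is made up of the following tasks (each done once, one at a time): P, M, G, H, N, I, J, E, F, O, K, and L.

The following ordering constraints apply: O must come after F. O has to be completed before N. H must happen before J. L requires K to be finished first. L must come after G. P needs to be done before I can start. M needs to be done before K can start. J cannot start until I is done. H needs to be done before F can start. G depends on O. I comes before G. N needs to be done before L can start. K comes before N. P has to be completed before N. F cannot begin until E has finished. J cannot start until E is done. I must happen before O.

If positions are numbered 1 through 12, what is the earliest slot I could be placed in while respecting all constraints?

Working backwards through the constraints from I, its only required predecessor is P.
With 1 mandatory predecessor, the earliest I can sit is position 1+1 = 2, and placing just that one first achieves it.

2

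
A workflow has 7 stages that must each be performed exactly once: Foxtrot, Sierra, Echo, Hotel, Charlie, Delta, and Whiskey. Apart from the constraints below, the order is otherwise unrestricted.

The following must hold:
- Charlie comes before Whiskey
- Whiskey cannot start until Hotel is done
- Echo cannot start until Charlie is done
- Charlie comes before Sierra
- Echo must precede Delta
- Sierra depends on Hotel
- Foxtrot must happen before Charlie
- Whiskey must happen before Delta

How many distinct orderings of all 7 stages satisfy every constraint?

27

2 stages have no prerequisites (Foxtrot, Hotel), so any of them could come first.
Systematically extending each partial ordering one stage at a time and counting, there are 27 complete orderings.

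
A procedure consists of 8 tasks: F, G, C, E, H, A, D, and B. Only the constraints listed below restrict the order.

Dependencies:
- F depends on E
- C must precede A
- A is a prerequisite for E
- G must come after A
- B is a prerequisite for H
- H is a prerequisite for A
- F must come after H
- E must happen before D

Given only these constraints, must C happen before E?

There is a constraint chain C → A → E.
Hence C necessarily comes before E.

Yes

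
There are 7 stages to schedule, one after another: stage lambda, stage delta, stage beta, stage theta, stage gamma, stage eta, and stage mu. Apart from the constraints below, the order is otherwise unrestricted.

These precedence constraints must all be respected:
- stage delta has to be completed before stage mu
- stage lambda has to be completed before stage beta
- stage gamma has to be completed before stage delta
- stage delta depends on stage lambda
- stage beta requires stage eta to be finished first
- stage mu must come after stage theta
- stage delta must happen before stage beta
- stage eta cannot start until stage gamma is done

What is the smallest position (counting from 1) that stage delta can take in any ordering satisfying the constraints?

The stages that are forced before stage delta, directly or transitively, are stage lambda, stage gamma. That's 2 stages.
So at minimum 2 stages come before stage delta, putting stage delta no earlier than position 3. That position is achievable by scheduling exactly those predecessors first.

3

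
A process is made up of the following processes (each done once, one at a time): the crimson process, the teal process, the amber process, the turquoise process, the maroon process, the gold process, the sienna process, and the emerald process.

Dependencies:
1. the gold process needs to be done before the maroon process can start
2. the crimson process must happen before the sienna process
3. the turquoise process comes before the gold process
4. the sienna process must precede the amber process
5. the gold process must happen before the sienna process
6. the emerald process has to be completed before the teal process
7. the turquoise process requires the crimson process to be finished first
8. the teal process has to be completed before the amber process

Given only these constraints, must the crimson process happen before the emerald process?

No

No chain of constraints connects the crimson process to the emerald process in either direction.
So the crimson process can come before the emerald process or after — it is not forced.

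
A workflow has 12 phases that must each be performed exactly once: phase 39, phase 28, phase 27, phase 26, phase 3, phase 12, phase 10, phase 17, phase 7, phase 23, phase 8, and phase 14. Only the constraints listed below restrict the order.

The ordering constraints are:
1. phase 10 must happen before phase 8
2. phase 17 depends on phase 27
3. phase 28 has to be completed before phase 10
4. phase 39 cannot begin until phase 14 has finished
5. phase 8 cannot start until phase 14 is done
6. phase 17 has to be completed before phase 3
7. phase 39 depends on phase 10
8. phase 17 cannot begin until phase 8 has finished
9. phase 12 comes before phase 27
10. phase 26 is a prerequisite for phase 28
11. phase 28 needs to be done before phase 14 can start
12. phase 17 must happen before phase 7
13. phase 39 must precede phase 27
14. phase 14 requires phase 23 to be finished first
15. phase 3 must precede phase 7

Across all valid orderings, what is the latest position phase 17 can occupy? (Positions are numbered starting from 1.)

The phases that are forced after phase 17, directly or by a chain of constraints, are phase 3, phase 7. That's 2 phases.
So at least 2 phases follow phase 17, putting phase 17 no later than position 10. That position is achievable by scheduling everything else first.

10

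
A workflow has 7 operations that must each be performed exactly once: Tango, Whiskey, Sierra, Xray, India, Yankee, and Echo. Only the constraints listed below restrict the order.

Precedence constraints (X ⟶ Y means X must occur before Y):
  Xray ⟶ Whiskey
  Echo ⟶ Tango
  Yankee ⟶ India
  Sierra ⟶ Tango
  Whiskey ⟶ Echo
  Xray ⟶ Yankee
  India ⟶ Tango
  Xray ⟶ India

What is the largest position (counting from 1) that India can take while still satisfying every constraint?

Following the constraints forward from India, its only required successor is Tango.
With 1 mandatory successor out of 7 operations total, the latest slot for India is 7−1 = 6, and it's reachable by doing all non-successors before India.

6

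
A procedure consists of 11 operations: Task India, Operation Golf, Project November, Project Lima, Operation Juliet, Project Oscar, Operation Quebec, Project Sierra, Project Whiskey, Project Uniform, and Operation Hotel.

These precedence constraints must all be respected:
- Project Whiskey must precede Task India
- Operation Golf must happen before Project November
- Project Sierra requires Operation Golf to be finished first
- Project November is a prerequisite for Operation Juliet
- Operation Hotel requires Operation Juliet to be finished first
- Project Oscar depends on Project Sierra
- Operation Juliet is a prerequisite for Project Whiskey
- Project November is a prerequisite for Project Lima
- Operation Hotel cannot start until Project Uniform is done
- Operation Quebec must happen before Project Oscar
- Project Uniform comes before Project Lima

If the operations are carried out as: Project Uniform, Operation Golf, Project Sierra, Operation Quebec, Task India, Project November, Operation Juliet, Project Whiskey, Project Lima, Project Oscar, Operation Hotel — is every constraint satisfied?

In the proposed order, Task India appears before Project Whiskey.
That contradicts the constraint that Project Whiskey must precede Task India.

No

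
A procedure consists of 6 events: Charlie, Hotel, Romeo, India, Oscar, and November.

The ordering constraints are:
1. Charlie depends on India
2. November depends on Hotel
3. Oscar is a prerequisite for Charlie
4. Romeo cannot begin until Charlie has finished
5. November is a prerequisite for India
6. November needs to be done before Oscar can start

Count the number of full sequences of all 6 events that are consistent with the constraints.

2

Hotel is the only event with nothing required before it, so every ordering starts there.
Enumerating by repeatedly choosing an available event (one whose prerequisites are all placed) gives 2 distinct complete orderings.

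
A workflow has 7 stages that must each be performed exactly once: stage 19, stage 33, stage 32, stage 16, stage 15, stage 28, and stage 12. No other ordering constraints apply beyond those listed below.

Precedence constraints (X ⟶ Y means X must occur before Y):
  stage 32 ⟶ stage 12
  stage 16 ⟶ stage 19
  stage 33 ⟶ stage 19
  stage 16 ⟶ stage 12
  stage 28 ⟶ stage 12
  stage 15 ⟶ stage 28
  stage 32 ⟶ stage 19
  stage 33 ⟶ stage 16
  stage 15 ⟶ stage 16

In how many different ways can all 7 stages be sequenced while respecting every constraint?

The stages with no prerequisites are stage 33, stage 32, stage 15; any of them can be placed first.
Counting all ways to extend the partial order to a total order gives 58.

58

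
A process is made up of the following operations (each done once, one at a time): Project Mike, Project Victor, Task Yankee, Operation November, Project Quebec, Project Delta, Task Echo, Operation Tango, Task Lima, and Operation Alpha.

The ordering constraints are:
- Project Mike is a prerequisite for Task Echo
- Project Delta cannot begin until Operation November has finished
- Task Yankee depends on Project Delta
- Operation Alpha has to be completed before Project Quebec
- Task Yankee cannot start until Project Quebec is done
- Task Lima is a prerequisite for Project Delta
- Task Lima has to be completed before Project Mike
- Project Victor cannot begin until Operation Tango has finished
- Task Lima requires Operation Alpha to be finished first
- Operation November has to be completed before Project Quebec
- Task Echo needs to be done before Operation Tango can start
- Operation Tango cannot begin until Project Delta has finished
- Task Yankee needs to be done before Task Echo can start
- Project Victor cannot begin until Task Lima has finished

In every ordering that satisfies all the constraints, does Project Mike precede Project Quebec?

No chain of constraints connects Project Mike to Project Quebec in either direction.
So Project Mike can come before Project Quebec or after — it is not forced.

No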